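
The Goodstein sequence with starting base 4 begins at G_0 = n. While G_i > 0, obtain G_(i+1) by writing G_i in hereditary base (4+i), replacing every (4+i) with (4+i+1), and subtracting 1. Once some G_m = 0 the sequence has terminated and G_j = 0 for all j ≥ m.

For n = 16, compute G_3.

i=0: 16 = 4^2 (b=4); 4→5: 5^2 = 25; 25−1 = 24
i=1: 24 = 4·5 + 4 (b=5); 5→6: 4·6 + 4 = 28; 28−1 = 27
i=2: 27 = 4·6 + 3 (b=6); 6→7: 4·7 + 3 = 31; 31−1 = 30
i=3: 30 = 4·7 + 2 (b=7); 7→8: 4·8 + 2 = 34; 34−1 = 33

30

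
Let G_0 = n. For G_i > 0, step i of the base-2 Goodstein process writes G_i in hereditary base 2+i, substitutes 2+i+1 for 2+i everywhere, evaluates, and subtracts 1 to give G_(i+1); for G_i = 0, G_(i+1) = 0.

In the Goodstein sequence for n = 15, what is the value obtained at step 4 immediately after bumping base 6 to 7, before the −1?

step 0: 15 = 2^(2 + 1) + 2^2 + 2 + 1; sub 3 for 2: 3^(3 + 1) + 3^3 + 3 + 1; = 112; G_1 = 112−1 = 111
step 1: 111 = 3^(3 + 1) + 3^3 + 3; sub 4 for 3: 4^(4 + 1) + 4^4 + 4; = 1284; G_2 = 1284−1 = 1283
step 2: 1283 = 4^(4 + 1) + 4^4 + 3; sub 5 for 4: 5^(5 + 1) + 5^5 + 3; = 18753; G_3 = 18753−1 = 18752
step 3: 18752 = 5^(5 + 1) + 5^5 + 2; sub 6 for 5: 6^(6 + 1) + 6^6 + 2; = 326594; G_4 = 326594−1 = 326593

6588345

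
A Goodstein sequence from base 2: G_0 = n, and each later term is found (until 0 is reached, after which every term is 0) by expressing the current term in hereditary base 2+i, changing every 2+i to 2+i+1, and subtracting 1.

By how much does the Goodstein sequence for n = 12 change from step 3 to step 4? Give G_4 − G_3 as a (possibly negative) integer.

264334

G_0 = 12. HB_2(12) = 2^(2 + 1) + 2^2. Bump = 108. G_1 = 107.
G_1 = 107. HB_3(107) = 3^(3 + 1) + 2·3^2 + 2·3 + 2. Bump = 1066. G_2 = 1065.
G_2 = 1065. HB_4(1065) = 4^(4 + 1) + 2·4^2 + 2·4 + 1. Bump = 15686. G_3 = 15685.
G_3 = 15685. HB_5(15685) = 5^(5 + 1) + 2·5^2 + 2·5. Bump = 280020. G_4 = 280019.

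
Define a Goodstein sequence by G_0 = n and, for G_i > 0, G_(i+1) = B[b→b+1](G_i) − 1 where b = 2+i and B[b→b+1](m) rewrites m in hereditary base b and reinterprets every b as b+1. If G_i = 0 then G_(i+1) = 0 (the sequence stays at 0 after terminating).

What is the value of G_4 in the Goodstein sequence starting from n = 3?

1

base 2: 3 = 2 + 1; at 3: 3 + 1 = 4; next = 3
base 3: 3 = 3; at 4: 4 = 4; next = 3
base 4: 3 = 3; at 5: 3 = 3; next = 2
base 5: 2 = 2; at 6: 2 = 2; next = 1
base 6: 1 = 1; at 7: 1 = 1; next = 0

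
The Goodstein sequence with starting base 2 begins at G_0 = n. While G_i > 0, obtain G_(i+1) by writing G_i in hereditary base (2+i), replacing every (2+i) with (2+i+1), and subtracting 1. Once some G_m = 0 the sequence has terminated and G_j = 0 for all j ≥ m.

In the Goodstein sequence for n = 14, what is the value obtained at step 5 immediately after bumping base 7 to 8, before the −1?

134404972

step 0: 14 = 2^(2 + 1) + 2^2 + 2; sub 3 for 2: 3^(3 + 1) + 3^3 + 3; = 111; G_1 = 111−1 = 110
step 1: 110 = 3^(3 + 1) + 3^3 + 2; sub 4 for 3: 4^(4 + 1) + 4^4 + 2; = 1282; G_2 = 1282−1 = 1281
step 2: 1281 = 4^(4 + 1) + 4^4 + 1; sub 5 for 4: 5^(5 + 1) + 5^5 + 1; = 18751; G_3 = 18751−1 = 18750
step 3: 18750 = 5^(5 + 1) + 5^5; sub 6 for 5: 6^(6 + 1) + 6^6; = 326592; G_4 = 326592−1 = 326591
step 4: 326591 = 6^(6 + 1) + 5·6^5 + 5·6^4 + 5·6^3 + 5·6^2 + 5·6 + 5; sub 7 for 6: 7^(7 + 1) + 5·7^5 + 5·7^4 + 5·7^3 + 5·7^2 + 5·7 + 5; = 5862841; G_5 = 5862841−1 = 5862840
step 5: 5862840 = 7^(7 + 1) + 5·7^5 + 5·7^4 + 5·7^3 + 5·7^2 + 5·7 + 4; sub 8 for 7: 8^(8 + 1) + 5·8^5 + 5·8^4 + 5·8^3 + 5·8^2 + 5·8 + 4; = 134404972; G_6 = 134404972−1 = 134404971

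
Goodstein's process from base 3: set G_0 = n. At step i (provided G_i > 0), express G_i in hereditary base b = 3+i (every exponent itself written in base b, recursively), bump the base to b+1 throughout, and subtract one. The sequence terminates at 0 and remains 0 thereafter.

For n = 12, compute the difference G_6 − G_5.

6

i=0: 12 = 3^2 + 3 (b=3); 3→4: 4^2 + 4 = 20; 20−1 = 19
i=1: 19 = 4^2 + 3 (b=4); 4→5: 5^2 + 3 = 28; 28−1 = 27
i=2: 27 = 5^2 + 2 (b=5); 5→6: 6^2 + 2 = 38; 38−1 = 37
i=3: 37 = 6^2 + 1 (b=6); 6→7: 7^2 + 1 = 50; 50−1 = 49
i=4: 49 = 7^2 (b=7); 7→8: 8^2 = 64; 64−1 = 63
i=5: 63 = 7·8 + 7 (b=8); 8→9: 7·9 + 7 = 70; 70−1 = 69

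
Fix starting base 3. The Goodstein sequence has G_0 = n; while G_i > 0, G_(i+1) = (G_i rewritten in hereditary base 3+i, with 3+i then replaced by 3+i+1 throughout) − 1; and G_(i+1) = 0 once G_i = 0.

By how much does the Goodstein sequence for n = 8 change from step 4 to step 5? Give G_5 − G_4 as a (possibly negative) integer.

i=0: 8 = 2·3 + 2 (b=3); 3→4: 2·4 + 2 = 10; 10−1 = 9
i=1: 9 = 2·4 + 1 (b=4); 4→5: 2·5 + 1 = 11; 11−1 = 10
i=2: 10 = 2·5 (b=5); 5→6: 2·6 = 12; 12−1 = 11
i=3: 11 = 6 + 5 (b=6); 6→7: 7 + 5 = 12; 12−1 = 11
i=4: 11 = 7 + 4 (b=7); 7→8: 8 + 4 = 12; 12−1 = 11

0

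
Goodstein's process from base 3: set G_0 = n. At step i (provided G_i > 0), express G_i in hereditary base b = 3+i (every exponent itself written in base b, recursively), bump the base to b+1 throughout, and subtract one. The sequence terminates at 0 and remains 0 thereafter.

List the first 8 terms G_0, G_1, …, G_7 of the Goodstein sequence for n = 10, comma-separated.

10, 16, 24, 27, 30, 33, 36, 39

(0) 10|_3 = 3^2 + 1 ↦ 4^2 + 1|_4 = 17 ⇒ 16
(1) 16|_4 = 4^2 ↦ 5^2|_5 = 25 ⇒ 24
(2) 24|_5 = 4·5 + 4 ↦ 4·6 + 4|_6 = 28 ⇒ 27
(3) 27|_6 = 4·6 + 3 ↦ 4·7 + 3|_7 = 31 ⇒ 30
(4) 30|_7 = 4·7 + 2 ↦ 4·8 + 2|_8 = 34 ⇒ 33
(5) 33|_8 = 4·8 + 1 ↦ 4·9 + 1|_9 = 37 ⇒ 36
(6) 36|_9 = 4·9 ↦ 4·10|_10 = 40 ⇒ 39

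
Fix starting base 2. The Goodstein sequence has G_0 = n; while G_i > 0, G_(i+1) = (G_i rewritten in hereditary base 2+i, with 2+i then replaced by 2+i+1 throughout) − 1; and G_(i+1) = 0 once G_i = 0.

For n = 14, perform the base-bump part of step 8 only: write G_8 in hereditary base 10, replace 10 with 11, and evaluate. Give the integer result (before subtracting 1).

3138429262497

base 2: 14 = 2^(2 + 1) + 2^2 + 2; at 3: 3^(3 + 1) + 3^3 + 3 = 111; next = 110
base 3: 110 = 3^(3 + 1) + 3^3 + 2; at 4: 4^(4 + 1) + 4^4 + 2 = 1282; next = 1281
base 4: 1281 = 4^(4 + 1) + 4^4 + 1; at 5: 5^(5 + 1) + 5^5 + 1 = 18751; next = 18750
base 5: 18750 = 5^(5 + 1) + 5^5; at 6: 6^(6 + 1) + 6^6 = 326592; next = 326591
base 6: 326591 = 6^(6 + 1) + 5·6^5 + 5·6^4 + 5·6^3 + 5·6^2 + 5·6 + 5; at 7: 7^(7 + 1) + 5·7^5 + 5·7^4 + 5·7^3 + 5·7^2 + 5·7 + 5 = 5862841; next = 5862840
base 7: 5862840 = 7^(7 + 1) + 5·7^5 + 5·7^4 + 5·7^3 + 5·7^2 + 5·7 + 4; at 8: 8^(8 + 1) + 5·8^5 + 5·8^4 + 5·8^3 + 5·8^2 + 5·8 + 4 = 134404972; next = 134404971
base 8: 134404971 = 8^(8 + 1) + 5·8^5 + 5·8^4 + 5·8^3 + 5·8^2 + 5·8 + 3; at 9: 9^(9 + 1) + 5·9^5 + 5·9^4 + 5·9^3 + 5·9^2 + 5·9 + 3 = 3487116549; next = 3487116548
base 9: 3487116548 = 9^(9 + 1) + 5·9^5 + 5·9^4 + 5·9^3 + 5·9^2 + 5·9 + 2; at 10: 10^(10 + 1) + 5·10^5 + 5·10^4 + 5·10^3 + 5·10^2 + 5·10 + 2 = 100000555552; next = 100000555551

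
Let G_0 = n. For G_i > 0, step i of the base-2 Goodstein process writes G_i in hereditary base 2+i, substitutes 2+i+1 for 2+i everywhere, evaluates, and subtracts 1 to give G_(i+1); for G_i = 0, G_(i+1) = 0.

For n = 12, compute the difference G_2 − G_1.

958

(0) 12|_2 = 2^(2 + 1) + 2^2 ↦ 3^(3 + 1) + 3^3|_3 = 108 ⇒ 107
(1) 107|_3 = 3^(3 + 1) + 2·3^2 + 2·3 + 2 ↦ 4^(4 + 1) + 2·4^2 + 2·4 + 2|_4 = 1066 ⇒ 1065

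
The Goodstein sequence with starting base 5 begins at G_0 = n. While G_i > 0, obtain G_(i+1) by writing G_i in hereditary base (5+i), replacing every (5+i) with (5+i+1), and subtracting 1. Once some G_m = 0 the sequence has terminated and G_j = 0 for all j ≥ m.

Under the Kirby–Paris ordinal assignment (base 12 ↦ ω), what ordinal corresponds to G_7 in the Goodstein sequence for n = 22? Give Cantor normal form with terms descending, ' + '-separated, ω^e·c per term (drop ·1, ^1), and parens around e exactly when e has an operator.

ω·3 + 3

step 0: 22 = 4·5 + 2; sub 6 for 5: 4·6 + 2; = 26; G_1 = 26−1 = 25
step 1: 25 = 4·6 + 1; sub 7 for 6: 4·7 + 1; = 29; G_2 = 29−1 = 28
step 2: 28 = 4·7; sub 8 for 7: 4·8; = 32; G_3 = 32−1 = 31
step 3: 31 = 3·8 + 7; sub 9 for 8: 3·9 + 7; = 34; G_4 = 34−1 = 33
step 4: 33 = 3·9 + 6; sub 10 for 9: 3·10 + 6; = 36; G_5 = 36−1 = 35
step 5: 35 = 3·10 + 5; sub 11 for 10: 3·11 + 5; = 38; G_6 = 38−1 = 37
step 6: 37 = 3·11 + 4; sub 12 for 11: 3·12 + 4; = 40; G_7 = 40−1 = 39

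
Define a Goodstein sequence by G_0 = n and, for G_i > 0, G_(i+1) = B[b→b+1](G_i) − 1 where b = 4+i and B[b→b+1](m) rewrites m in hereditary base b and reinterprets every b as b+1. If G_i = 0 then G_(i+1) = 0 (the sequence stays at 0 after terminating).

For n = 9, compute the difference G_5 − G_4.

0

[0] 9 ≡ 2·4 + 1 (base 4). Lift 5: 11. −1: 10.
[1] 10 ≡ 2·5 (base 5). Lift 6: 12. −1: 11.
[2] 11 ≡ 6 + 5 (base 6). Lift 7: 12. −1: 11.
[3] 11 ≡ 7 + 4 (base 7). Lift 8: 12. −1: 11.
[4] 11 ≡ 8 + 3 (base 8). Lift 9: 12. −1: 11.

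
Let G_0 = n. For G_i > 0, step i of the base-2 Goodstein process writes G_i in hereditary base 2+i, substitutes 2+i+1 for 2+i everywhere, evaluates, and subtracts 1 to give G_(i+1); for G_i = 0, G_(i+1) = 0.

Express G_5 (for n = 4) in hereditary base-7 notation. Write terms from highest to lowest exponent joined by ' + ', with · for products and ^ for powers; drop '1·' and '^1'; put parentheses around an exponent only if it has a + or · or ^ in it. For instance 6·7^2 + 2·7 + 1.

2·7^2 + 7 + 4

[0] 4 ≡ 2^2 (base 2). Lift 3: 27. −1: 26.
[1] 26 ≡ 2·3^2 + 2·3 + 2 (base 3). Lift 4: 42. −1: 41.
[2] 41 ≡ 2·4^2 + 2·4 + 1 (base 4). Lift 5: 61. −1: 60.
[3] 60 ≡ 2·5^2 + 2·5 (base 5). Lift 6: 84. −1: 83.
[4] 83 ≡ 2·6^2 + 6 + 5 (base 6). Lift 7: 110. −1: 109.
[5] 109 ≡ 2·7^2 + 7 + 4 (base 7). Lift 8: 140. −1: 139.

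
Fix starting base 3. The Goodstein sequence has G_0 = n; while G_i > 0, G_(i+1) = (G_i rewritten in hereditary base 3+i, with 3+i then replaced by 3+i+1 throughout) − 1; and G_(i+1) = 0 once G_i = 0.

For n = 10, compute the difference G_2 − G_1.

10 —HB3→ 3^2 + 1 —bump→ 4^2 + 1 = 17 —(−1)→ 16
16 —HB4→ 4^2 —bump→ 5^2 = 25 —(−1)→ 24

8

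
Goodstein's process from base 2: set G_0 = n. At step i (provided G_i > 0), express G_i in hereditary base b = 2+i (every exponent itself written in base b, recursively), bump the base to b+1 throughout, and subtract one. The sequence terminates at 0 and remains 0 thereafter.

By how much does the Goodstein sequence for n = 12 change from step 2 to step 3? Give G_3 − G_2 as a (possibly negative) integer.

14620

base 2: 12 = 2^(2 + 1) + 2^2; at 3: 3^(3 + 1) + 3^3 = 108; next = 107
base 3: 107 = 3^(3 + 1) + 2·3^2 + 2·3 + 2; at 4: 4^(4 + 1) + 2·4^2 + 2·4 + 2 = 1066; next = 1065
base 4: 1065 = 4^(4 + 1) + 2·4^2 + 2·4 + 1; at 5: 5^(5 + 1) + 2·5^2 + 2·5 + 1 = 15686; next = 15685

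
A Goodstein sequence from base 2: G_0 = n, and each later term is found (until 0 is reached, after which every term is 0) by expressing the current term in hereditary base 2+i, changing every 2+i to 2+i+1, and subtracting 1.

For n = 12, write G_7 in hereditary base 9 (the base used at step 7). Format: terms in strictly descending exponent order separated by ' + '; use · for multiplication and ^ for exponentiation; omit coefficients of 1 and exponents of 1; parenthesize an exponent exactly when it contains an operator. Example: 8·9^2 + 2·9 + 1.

base 2: 12 = 2^(2 + 1) + 2^2; at 3: 3^(3 + 1) + 3^3 = 108; next = 107
base 3: 107 = 3^(3 + 1) + 2·3^2 + 2·3 + 2; at 4: 4^(4 + 1) + 2·4^2 + 2·4 + 2 = 1066; next = 1065
base 4: 1065 = 4^(4 + 1) + 2·4^2 + 2·4 + 1; at 5: 5^(5 + 1) + 2·5^2 + 2·5 + 1 = 15686; next = 15685
base 5: 15685 = 5^(5 + 1) + 2·5^2 + 2·5; at 6: 6^(6 + 1) + 2·6^2 + 2·6 = 280020; next = 280019
base 6: 280019 = 6^(6 + 1) + 2·6^2 + 6 + 5; at 7: 7^(7 + 1) + 2·7^2 + 7 + 5 = 5764911; next = 5764910
base 7: 5764910 = 7^(7 + 1) + 2·7^2 + 7 + 4; at 8: 8^(8 + 1) + 2·8^2 + 8 + 4 = 134217868; next = 134217867
base 8: 134217867 = 8^(8 + 1) + 2·8^2 + 8 + 3; at 9: 9^(9 + 1) + 2·9^2 + 9 + 3 = 3486784575; next = 3486784574

9^(9 + 1) + 2·9^2 + 9 + 2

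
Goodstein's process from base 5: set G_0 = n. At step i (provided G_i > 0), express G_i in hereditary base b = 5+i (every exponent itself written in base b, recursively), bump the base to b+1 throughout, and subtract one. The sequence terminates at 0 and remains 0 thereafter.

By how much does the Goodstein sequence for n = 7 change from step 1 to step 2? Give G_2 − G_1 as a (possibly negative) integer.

0

G_0=7  [base 5] 5 + 2  →[5↦6]→  6 + 2 = 8  −1 ⇒ G_1=7
G_1=7  [base 6] 6 + 1  →[6↦7]→  7 + 1 = 8  −1 ⇒ G_2=7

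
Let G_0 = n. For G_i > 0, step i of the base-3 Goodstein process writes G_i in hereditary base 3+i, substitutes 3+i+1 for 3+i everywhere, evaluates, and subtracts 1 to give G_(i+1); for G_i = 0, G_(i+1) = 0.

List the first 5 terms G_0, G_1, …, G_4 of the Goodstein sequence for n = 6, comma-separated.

G_0 = 6. HB_3(6) = 2·3. Bump = 8. G_1 = 7.
G_1 = 7. HB_4(7) = 4 + 3. Bump = 8. G_2 = 7.
G_2 = 7. HB_5(7) = 5 + 2. Bump = 8. G_3 = 7.
G_3 = 7. HB_6(7) = 6 + 1. Bump = 8. G_4 = 7.

6, 7, 7, 7, 7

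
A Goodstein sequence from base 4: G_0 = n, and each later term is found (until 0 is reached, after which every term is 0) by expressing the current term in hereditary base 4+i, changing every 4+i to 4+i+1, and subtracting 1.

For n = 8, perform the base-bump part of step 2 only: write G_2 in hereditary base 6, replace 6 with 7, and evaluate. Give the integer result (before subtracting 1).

10

[0] 8 ≡ 2·4 (base 4). Lift 5: 10. −1: 9.
[1] 9 ≡ 5 + 4 (base 5). Lift 6: 10. −1: 9.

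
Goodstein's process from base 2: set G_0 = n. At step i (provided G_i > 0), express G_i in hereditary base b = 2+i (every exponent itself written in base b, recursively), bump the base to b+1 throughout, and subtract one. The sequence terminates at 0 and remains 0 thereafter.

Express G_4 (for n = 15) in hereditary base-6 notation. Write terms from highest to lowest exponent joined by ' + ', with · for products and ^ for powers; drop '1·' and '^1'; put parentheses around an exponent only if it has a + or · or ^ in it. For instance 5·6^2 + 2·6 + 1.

6^(6 + 1) + 6^6 + 1

G_0 = 15. HB_2(15) = 2^(2 + 1) + 2^2 + 2 + 1. Bump = 112. G_1 = 111.
G_1 = 111. HB_3(111) = 3^(3 + 1) + 3^3 + 3. Bump = 1284. G_2 = 1283.
G_2 = 1283. HB_4(1283) = 4^(4 + 1) + 4^4 + 3. Bump = 18753. G_3 = 18752.
G_3 = 18752. HB_5(18752) = 5^(5 + 1) + 5^5 + 2. Bump = 326594. G_4 = 326593.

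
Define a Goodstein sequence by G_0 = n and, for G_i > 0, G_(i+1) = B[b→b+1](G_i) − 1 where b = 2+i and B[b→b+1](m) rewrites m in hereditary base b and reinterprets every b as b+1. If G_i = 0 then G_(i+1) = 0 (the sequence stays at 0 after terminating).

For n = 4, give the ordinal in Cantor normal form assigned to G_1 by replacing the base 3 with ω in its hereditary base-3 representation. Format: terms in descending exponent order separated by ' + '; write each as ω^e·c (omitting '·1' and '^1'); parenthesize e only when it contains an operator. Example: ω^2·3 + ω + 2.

[0] 4 ≡ 2^2 (base 2). Lift 3: 27. −1: 26.
[1] 26 ≡ 2·3^2 + 2·3 + 2 (base 3). Lift 4: 42. −1: 41.

ω^2·2 + ω·2 + 2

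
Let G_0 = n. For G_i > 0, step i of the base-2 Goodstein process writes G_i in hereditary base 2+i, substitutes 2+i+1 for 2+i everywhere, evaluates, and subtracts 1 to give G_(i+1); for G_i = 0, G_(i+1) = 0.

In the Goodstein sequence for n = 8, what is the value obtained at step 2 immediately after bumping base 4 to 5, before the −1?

8 —HB2→ 2^(2 + 1) —bump→ 3^(3 + 1) = 81 —(−1)→ 80
80 —HB3→ 2·3^3 + 2·3^2 + 2·3 + 2 —bump→ 2·4^4 + 2·4^2 + 2·4 + 2 = 554 —(−1)→ 553

6311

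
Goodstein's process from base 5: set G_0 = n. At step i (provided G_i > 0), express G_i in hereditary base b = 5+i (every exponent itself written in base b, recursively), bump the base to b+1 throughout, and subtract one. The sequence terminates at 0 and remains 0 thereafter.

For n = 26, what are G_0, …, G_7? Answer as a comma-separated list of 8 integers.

G_0=26  [base 5] 5^2 + 1  →[5↦6]→  6^2 + 1 = 37  −1 ⇒ G_1=36
G_1=36  [base 6] 6^2  →[6↦7]→  7^2 = 49  −1 ⇒ G_2=48
G_2=48  [base 7] 6·7 + 6  →[7↦8]→  6·8 + 6 = 54  −1 ⇒ G_3=53
G_3=53  [base 8] 6·8 + 5  →[8↦9]→  6·9 + 5 = 59  −1 ⇒ G_4=58
G_4=58  [base 9] 6·9 + 4  →[9↦10]→  6·10 + 4 = 64  −1 ⇒ G_5=63
G_5=63  [base 10] 6·10 + 3  →[10↦11]→  6·11 + 3 = 69  −1 ⇒ G_6=68
G_6=68  [base 11] 6·11 + 2  →[11↦12]→  6·12 + 2 = 74  −1 ⇒ G_7=73

26, 36, 48, 53, 58, 63, 68, 73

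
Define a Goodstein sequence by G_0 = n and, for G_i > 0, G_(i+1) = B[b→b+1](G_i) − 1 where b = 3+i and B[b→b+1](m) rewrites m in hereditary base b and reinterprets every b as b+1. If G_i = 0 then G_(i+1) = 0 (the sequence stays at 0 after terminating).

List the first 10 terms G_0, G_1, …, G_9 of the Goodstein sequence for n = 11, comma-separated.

(0) 11|_3 = 3^2 + 2 ↦ 4^2 + 2|_4 = 18 ⇒ 17
(1) 17|_4 = 4^2 + 1 ↦ 5^2 + 1|_5 = 26 ⇒ 25
(2) 25|_5 = 5^2 ↦ 6^2|_6 = 36 ⇒ 35
(3) 35|_6 = 5·6 + 5 ↦ 5·7 + 5|_7 = 40 ⇒ 39
(4) 39|_7 = 5·7 + 4 ↦ 5·8 + 4|_8 = 44 ⇒ 43
(5) 43|_8 = 5·8 + 3 ↦ 5·9 + 3|_9 = 48 ⇒ 47
(6) 47|_9 = 5·9 + 2 ↦ 5·10 + 2|_10 = 52 ⇒ 51
(7) 51|_10 = 5·10 + 1 ↦ 5·11 + 1|_11 = 56 ⇒ 55
(8) 55|_11 = 5·11 ↦ 5·12|_12 = 60 ⇒ 59

11, 17, 25, 35, 39, 43, 47, 51, 55, 59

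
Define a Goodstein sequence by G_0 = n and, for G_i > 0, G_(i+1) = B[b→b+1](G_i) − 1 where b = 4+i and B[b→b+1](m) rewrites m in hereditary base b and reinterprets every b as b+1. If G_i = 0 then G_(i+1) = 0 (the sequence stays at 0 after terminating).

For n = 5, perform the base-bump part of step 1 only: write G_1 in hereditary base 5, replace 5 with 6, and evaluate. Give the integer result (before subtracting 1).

6

G_0 = 5. HB_4(5) = 4 + 1. Bump = 6. G_1 = 5.
G_1 = 5. HB_5(5) = 5. Bump = 6. G_2 = 5.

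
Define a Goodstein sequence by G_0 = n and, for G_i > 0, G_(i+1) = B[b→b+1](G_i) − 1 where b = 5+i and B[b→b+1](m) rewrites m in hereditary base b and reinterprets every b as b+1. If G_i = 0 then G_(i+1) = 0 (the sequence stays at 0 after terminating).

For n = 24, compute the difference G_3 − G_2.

3

i=0: 24 = 4·5 + 4 (b=5); 5→6: 4·6 + 4 = 28; 28−1 = 27
i=1: 27 = 4·6 + 3 (b=6); 6→7: 4·7 + 3 = 31; 31−1 = 30
i=2: 30 = 4·7 + 2 (b=7); 7→8: 4·8 + 2 = 34; 34−1 = 33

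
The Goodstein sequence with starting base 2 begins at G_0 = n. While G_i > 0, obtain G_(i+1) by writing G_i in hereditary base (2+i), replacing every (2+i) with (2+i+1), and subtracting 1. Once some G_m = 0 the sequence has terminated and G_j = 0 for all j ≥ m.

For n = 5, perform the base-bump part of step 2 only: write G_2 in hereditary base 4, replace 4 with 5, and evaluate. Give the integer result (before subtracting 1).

468

step 0: 5 = 2^2 + 1; sub 3 for 2: 3^3 + 1; = 28; G_1 = 28−1 = 27
step 1: 27 = 3^3; sub 4 for 3: 4^4; = 256; G_2 = 256−1 = 255
step 2: 255 = 3·4^3 + 3·4^2 + 3·4 + 3; sub 5 for 4: 3·5^3 + 3·5^2 + 3·5 + 3; = 468; G_3 = 468−1 = 467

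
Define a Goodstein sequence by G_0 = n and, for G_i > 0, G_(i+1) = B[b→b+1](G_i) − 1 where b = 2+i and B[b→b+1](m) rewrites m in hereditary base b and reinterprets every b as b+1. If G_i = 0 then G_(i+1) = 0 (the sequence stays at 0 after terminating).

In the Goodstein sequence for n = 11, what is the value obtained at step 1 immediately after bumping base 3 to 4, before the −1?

1028

(0) 11|_2 = 2^(2 + 1) + 2 + 1 ↦ 3^(3 + 1) + 3 + 1|_3 = 85 ⇒ 84
(1) 84|_3 = 3^(3 + 1) + 3 ↦ 4^(4 + 1) + 4|_4 = 1028 ⇒ 1027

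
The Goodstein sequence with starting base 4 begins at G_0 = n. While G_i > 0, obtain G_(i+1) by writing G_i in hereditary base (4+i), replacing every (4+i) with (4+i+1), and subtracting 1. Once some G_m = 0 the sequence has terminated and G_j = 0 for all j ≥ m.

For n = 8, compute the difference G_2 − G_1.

G_0 = 8. HB_4(8) = 2·4. Bump = 10. G_1 = 9.
G_1 = 9. HB_5(9) = 5 + 4. Bump = 10. G_2 = 9.

0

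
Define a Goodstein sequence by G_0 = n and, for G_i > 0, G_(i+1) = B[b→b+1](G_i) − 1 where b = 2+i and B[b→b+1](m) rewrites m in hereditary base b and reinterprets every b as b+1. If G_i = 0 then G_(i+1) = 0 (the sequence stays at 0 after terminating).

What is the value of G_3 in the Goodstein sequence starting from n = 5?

G_0 = 5. HB_2(5) = 2^2 + 1. Bump = 28. G_1 = 27.
G_1 = 27. HB_3(27) = 3^3. Bump = 256. G_2 = 255.
G_2 = 255. HB_4(255) = 3·4^3 + 3·4^2 + 3·4 + 3. Bump = 468. G_3 = 467.

467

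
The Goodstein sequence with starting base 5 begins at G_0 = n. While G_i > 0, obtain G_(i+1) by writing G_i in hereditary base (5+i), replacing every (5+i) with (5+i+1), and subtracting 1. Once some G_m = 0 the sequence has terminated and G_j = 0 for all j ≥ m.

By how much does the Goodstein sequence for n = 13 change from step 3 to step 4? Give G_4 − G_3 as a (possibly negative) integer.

1

base 5: 13 = 2·5 + 3; at 6: 2·6 + 3 = 15; next = 14
base 6: 14 = 2·6 + 2; at 7: 2·7 + 2 = 16; next = 15
base 7: 15 = 2·7 + 1; at 8: 2·8 + 1 = 17; next = 16
base 8: 16 = 2·8; at 9: 2·9 = 18; next = 17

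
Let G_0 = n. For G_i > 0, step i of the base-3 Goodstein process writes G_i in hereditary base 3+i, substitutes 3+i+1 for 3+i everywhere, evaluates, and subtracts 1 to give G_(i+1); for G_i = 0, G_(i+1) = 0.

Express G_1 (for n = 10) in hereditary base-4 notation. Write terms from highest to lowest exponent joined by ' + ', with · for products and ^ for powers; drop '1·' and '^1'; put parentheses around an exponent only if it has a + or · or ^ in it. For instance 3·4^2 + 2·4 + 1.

[0] 10 ≡ 3^2 + 1 (base 3). Lift 4: 17. −1: 16.
[1] 16 ≡ 4^2 (base 4). Lift 5: 25. −1: 24.

4^2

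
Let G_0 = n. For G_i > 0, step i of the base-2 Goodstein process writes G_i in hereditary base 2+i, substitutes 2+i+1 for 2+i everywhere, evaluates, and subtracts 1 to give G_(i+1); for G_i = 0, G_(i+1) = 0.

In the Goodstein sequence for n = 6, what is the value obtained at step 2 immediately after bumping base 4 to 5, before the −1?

G_0 = 6. HB_2(6) = 2^2 + 2. Bump = 30. G_1 = 29.
G_1 = 29. HB_3(29) = 3^3 + 2. Bump = 258. G_2 = 257.
G_2 = 257. HB_4(257) = 4^4 + 1. Bump = 3126. G_3 = 3125.

3126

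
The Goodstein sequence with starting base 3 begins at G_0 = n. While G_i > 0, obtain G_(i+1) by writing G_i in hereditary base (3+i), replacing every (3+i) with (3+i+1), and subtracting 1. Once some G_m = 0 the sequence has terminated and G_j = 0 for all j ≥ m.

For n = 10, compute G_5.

10 —HB3→ 3^2 + 1 —bump→ 4^2 + 1 = 17 —(−1)→ 16
16 —HB4→ 4^2 —bump→ 5^2 = 25 —(−1)→ 24
24 —HB5→ 4·5 + 4 —bump→ 4·6 + 4 = 28 —(−1)→ 27
27 —HB6→ 4·6 + 3 —bump→ 4·7 + 3 = 31 —(−1)→ 30
30 —HB7→ 4·7 + 2 —bump→ 4·8 + 2 = 34 —(−1)→ 33
33 —HB8→ 4·8 + 1 —bump→ 4·9 + 1 = 37 —(−1)→ 36

33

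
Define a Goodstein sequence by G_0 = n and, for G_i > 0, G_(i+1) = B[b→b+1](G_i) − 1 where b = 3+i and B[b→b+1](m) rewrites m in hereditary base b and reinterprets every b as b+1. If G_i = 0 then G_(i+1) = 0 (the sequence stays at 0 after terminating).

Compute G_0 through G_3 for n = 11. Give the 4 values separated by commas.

11, 17, 25, 35

step 0: 11 = 3^2 + 2; sub 4 for 3: 4^2 + 2; = 18; G_1 = 18−1 = 17
step 1: 17 = 4^2 + 1; sub 5 for 4: 5^2 + 1; = 26; G_2 = 26−1 = 25
step 2: 25 = 5^2; sub 6 for 5: 6^2; = 36; G_3 = 36−1 = 35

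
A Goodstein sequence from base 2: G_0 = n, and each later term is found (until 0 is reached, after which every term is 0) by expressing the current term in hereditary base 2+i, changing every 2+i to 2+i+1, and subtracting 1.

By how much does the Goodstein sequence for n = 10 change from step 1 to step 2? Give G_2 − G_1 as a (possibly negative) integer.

942

G_0 = 10. HB_2(10) = 2^(2 + 1) + 2. Bump = 84. G_1 = 83.
G_1 = 83. HB_3(83) = 3^(3 + 1) + 2. Bump = 1026. G_2 = 1025.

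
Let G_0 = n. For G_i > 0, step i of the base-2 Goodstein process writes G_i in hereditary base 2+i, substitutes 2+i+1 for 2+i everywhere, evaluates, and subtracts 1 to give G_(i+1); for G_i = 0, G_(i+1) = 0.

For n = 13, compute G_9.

G_0 = 13. HB_2(13) = 2^(2 + 1) + 2^2 + 1. Bump = 109. G_1 = 108.
G_1 = 108. HB_3(108) = 3^(3 + 1) + 3^3. Bump = 1280. G_2 = 1279.
G_2 = 1279. HB_4(1279) = 4^(4 + 1) + 3·4^3 + 3·4^2 + 3·4 + 3. Bump = 16093. G_3 = 16092.
G_3 = 16092. HB_5(16092) = 5^(5 + 1) + 3·5^3 + 3·5^2 + 3·5 + 2. Bump = 280712. G_4 = 280711.
G_4 = 280711. HB_6(280711) = 6^(6 + 1) + 3·6^3 + 3·6^2 + 3·6 + 1. Bump = 5765999. G_5 = 5765998.
G_5 = 5765998. HB_7(5765998) = 7^(7 + 1) + 3·7^3 + 3·7^2 + 3·7. Bump = 134219480. G_6 = 134219479.
G_6 = 134219479. HB_8(134219479) = 8^(8 + 1) + 3·8^3 + 3·8^2 + 2·8 + 7. Bump = 3486786856. G_7 = 3486786855.
G_7 = 3486786855. HB_9(3486786855) = 9^(9 + 1) + 3·9^3 + 3·9^2 + 2·9 + 6. Bump = 100000003326. G_8 = 100000003325.
G_8 = 100000003325. HB_10(100000003325) = 10^(10 + 1) + 3·10^3 + 3·10^2 + 2·10 + 5. Bump = 3138428381104. G_9 = 3138428381103.

3138428381103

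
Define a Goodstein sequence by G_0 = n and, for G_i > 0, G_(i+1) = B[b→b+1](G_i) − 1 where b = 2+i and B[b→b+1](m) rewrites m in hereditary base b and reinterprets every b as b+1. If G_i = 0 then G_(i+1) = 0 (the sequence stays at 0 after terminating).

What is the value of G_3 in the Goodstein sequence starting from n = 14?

(0) 14|_2 = 2^(2 + 1) + 2^2 + 2 ↦ 3^(3 + 1) + 3^3 + 3|_3 = 111 ⇒ 110
(1) 110|_3 = 3^(3 + 1) + 3^3 + 2 ↦ 4^(4 + 1) + 4^4 + 2|_4 = 1282 ⇒ 1281
(2) 1281|_4 = 4^(4 + 1) + 4^4 + 1 ↦ 5^(5 + 1) + 5^5 + 1|_5 = 18751 ⇒ 18750
(3) 18750|_5 = 5^(5 + 1) + 5^5 ↦ 6^(6 + 1) + 6^6|_6 = 326592 ⇒ 326591

18750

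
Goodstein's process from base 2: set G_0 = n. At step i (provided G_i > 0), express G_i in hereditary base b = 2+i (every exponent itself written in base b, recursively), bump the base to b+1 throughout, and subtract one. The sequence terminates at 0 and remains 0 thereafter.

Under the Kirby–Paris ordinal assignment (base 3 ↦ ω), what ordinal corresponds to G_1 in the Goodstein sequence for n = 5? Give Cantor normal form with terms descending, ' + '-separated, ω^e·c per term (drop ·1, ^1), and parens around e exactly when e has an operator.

ω^ω

[0] 5 ≡ 2^2 + 1 (base 2). Lift 3: 28. −1: 27.
[1] 27 ≡ 3^3 (base 3). Lift 4: 256. −1: 255.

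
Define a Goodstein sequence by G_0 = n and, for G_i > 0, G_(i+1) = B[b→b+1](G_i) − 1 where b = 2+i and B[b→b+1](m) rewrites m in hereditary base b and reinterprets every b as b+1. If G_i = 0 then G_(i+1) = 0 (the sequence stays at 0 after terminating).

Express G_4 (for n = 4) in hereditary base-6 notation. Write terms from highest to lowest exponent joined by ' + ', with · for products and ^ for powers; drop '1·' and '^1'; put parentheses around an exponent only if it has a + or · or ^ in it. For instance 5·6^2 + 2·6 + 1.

2·6^2 + 6 + 5

G_0=4  [base 2] 2^2  →[2↦3]→  3^3 = 27  −1 ⇒ G_1=26
G_1=26  [base 3] 2·3^2 + 2·3 + 2  →[3↦4]→  2·4^2 + 2·4 + 2 = 42  −1 ⇒ G_2=41
G_2=41  [base 4] 2·4^2 + 2·4 + 1  →[4↦5]→  2·5^2 + 2·5 + 1 = 61  −1 ⇒ G_3=60
G_3=60  [base 5] 2·5^2 + 2·5  →[5↦6]→  2·6^2 + 2·6 = 84  −1 ⇒ G_4=83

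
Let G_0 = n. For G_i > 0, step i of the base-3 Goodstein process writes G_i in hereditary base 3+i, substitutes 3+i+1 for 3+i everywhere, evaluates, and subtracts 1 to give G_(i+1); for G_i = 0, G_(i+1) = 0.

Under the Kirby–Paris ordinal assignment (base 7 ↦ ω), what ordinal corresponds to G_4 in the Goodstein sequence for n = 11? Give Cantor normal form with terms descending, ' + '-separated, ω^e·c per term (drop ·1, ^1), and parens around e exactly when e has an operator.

(0) 11|_3 = 3^2 + 2 ↦ 4^2 + 2|_4 = 18 ⇒ 17
(1) 17|_4 = 4^2 + 1 ↦ 5^2 + 1|_5 = 26 ⇒ 25
(2) 25|_5 = 5^2 ↦ 6^2|_6 = 36 ⇒ 35
(3) 35|_6 = 5·6 + 5 ↦ 5·7 + 5|_7 = 40 ⇒ 39
(4) 39|_7 = 5·7 + 4 ↦ 5·8 + 4|_8 = 44 ⇒ 43

ω·5 + 4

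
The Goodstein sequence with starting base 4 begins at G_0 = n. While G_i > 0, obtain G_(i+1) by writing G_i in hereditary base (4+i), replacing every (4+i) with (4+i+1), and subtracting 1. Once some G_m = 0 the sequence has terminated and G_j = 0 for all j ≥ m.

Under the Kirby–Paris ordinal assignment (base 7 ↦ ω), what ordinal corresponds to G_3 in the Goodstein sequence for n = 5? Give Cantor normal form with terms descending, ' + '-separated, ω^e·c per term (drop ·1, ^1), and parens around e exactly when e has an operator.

[0] 5 ≡ 4 + 1 (base 4). Lift 5: 6. −1: 5.
[1] 5 ≡ 5 (base 5). Lift 6: 6. −1: 5.
[2] 5 ≡ 5 (base 6). Lift 7: 5. −1: 4.
[3] 4 ≡ 4 (base 7). Lift 8: 4. −1: 3.

4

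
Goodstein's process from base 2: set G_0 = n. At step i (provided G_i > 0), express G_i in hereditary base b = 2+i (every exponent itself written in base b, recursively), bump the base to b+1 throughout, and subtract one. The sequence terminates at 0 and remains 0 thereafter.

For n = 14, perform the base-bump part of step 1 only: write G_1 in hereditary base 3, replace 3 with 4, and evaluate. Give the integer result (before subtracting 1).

G_0 = 14. HB_2(14) = 2^(2 + 1) + 2^2 + 2. Bump = 111. G_1 = 110.
G_1 = 110. HB_3(110) = 3^(3 + 1) + 3^3 + 2. Bump = 1282. G_2 = 1281.

1282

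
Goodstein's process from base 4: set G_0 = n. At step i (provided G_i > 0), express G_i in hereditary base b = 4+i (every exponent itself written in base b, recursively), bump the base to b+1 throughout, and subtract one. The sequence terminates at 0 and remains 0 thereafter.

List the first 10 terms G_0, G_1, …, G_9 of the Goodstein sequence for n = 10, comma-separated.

10, 11, 12, 13, 13, 13, 13, 13, 13, 13

step 0: 10 = 2·4 + 2; sub 5 for 4: 2·5 + 2; = 12; G_1 = 12−1 = 11
step 1: 11 = 2·5 + 1; sub 6 for 5: 2·6 + 1; = 13; G_2 = 13−1 = 12
step 2: 12 = 2·6; sub 7 for 6: 2·7; = 14; G_3 = 14−1 = 13
step 3: 13 = 7 + 6; sub 8 for 7: 8 + 6; = 14; G_4 = 14−1 = 13
step 4: 13 = 8 + 5; sub 9 for 8: 9 + 5; = 14; G_5 = 14−1 = 13
step 5: 13 = 9 + 4; sub 10 for 9: 10 + 4; = 14; G_6 = 14−1 = 13
step 6: 13 = 10 + 3; sub 11 for 10: 11 + 3; = 14; G_7 = 14−1 = 13
step 7: 13 = 11 + 2; sub 12 for 11: 12 + 2; = 14; G_8 = 14−1 = 13
step 8: 13 = 12 + 1; sub 13 for 12: 13 + 1; = 14; G_9 = 14−1 = 13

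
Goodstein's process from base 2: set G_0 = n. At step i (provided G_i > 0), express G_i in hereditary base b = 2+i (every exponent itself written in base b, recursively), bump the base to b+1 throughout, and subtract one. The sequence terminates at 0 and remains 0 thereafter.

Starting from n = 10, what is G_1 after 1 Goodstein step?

83

i=0: 10 = 2^(2 + 1) + 2 (b=2); 2→3: 3^(3 + 1) + 3 = 84; 84−1 = 83
i=1: 83 = 3^(3 + 1) + 2 (b=3); 3→4: 4^(4 + 1) + 2 = 1026; 1026−1 = 1025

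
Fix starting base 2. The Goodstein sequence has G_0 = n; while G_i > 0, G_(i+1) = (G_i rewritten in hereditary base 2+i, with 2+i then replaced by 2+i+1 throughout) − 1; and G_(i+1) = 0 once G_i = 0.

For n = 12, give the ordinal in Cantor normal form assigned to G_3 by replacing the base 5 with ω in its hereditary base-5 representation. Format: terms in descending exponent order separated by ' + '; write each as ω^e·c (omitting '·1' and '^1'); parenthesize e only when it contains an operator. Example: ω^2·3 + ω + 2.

ω^(ω + 1) + ω^2·2 + ω·2

[0] 12 ≡ 2^(2 + 1) + 2^2 (base 2). Lift 3: 108. −1: 107.
[1] 107 ≡ 3^(3 + 1) + 2·3^2 + 2·3 + 2 (base 3). Lift 4: 1066. −1: 1065.
[2] 1065 ≡ 4^(4 + 1) + 2·4^2 + 2·4 + 1 (base 4). Lift 5: 15686. −1: 15685.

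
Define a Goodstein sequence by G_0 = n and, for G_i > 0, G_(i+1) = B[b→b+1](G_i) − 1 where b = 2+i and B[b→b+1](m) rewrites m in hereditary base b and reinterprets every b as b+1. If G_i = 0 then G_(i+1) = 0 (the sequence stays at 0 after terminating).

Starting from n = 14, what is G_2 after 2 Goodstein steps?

1281

(0) 14|_2 = 2^(2 + 1) + 2^2 + 2 ↦ 3^(3 + 1) + 3^3 + 3|_3 = 111 ⇒ 110
(1) 110|_3 = 3^(3 + 1) + 3^3 + 2 ↦ 4^(4 + 1) + 4^4 + 2|_4 = 1282 ⇒ 1281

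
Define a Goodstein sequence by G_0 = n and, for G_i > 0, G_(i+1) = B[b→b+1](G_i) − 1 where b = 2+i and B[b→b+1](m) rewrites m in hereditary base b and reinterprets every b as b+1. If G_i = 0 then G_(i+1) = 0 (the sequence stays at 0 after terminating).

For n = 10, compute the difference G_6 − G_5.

79857569

G_0 = 10. HB_2(10) = 2^(2 + 1) + 2. Bump = 84. G_1 = 83.
G_1 = 83. HB_3(83) = 3^(3 + 1) + 2. Bump = 1026. G_2 = 1025.
G_2 = 1025. HB_4(1025) = 4^(4 + 1) + 1. Bump = 15626. G_3 = 15625.
G_3 = 15625. HB_5(15625) = 5^(5 + 1). Bump = 279936. G_4 = 279935.
G_4 = 279935. HB_6(279935) = 5·6^6 + 5·6^5 + 5·6^4 + 5·6^3 + 5·6^2 + 5·6 + 5. Bump = 4215755. G_5 = 4215754.
G_5 = 4215754. HB_7(4215754) = 5·7^7 + 5·7^5 + 5·7^4 + 5·7^3 + 5·7^2 + 5·7 + 4. Bump = 84073324. G_6 = 84073323.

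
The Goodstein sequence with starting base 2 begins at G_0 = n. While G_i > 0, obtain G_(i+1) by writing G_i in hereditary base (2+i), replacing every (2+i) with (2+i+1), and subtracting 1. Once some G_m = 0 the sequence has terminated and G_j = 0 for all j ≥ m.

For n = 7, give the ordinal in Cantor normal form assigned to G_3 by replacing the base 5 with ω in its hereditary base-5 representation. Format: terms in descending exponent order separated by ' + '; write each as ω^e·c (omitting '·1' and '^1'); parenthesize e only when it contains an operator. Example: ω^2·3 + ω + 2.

G_0 = 7. HB_2(7) = 2^2 + 2 + 1. Bump = 31. G_1 = 30.
G_1 = 30. HB_3(30) = 3^3 + 3. Bump = 260. G_2 = 259.
G_2 = 259. HB_4(259) = 4^4 + 3. Bump = 3128. G_3 = 3127.
G_3 = 3127. HB_5(3127) = 5^5 + 2. Bump = 46658. G_4 = 46657.

ω^ω + 2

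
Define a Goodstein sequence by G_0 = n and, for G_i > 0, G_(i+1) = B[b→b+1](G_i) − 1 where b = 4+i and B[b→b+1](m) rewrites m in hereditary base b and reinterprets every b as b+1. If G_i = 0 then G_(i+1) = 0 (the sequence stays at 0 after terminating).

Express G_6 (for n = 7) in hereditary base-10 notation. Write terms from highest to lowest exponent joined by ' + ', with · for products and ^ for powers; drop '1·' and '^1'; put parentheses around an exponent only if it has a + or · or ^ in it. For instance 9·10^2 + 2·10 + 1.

7 —HB4→ 4 + 3 —bump→ 5 + 3 = 8 —(−1)→ 7
7 —HB5→ 5 + 2 —bump→ 6 + 2 = 8 —(−1)→ 7
7 —HB6→ 6 + 1 —bump→ 7 + 1 = 8 —(−1)→ 7
7 —HB7→ 7 —bump→ 8 = 8 —(−1)→ 7
7 —HB8→ 7 —bump→ 7 = 7 —(−1)→ 6
6 —HB9→ 6 —bump→ 6 = 6 —(−1)→ 5
5 —HB10→ 5 —bump→ 5 = 5 —(−1)→ 4

5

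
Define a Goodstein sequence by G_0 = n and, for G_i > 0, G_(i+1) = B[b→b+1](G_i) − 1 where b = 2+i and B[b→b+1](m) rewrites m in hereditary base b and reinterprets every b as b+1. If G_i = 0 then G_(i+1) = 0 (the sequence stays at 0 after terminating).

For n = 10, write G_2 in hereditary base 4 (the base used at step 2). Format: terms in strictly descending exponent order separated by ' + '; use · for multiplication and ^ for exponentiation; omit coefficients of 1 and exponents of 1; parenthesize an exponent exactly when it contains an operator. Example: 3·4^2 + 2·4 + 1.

step 0: 10 = 2^(2 + 1) + 2; sub 3 for 2: 3^(3 + 1) + 3; = 84; G_1 = 84−1 = 83
step 1: 83 = 3^(3 + 1) + 2; sub 4 for 3: 4^(4 + 1) + 2; = 1026; G_2 = 1026−1 = 1025
step 2: 1025 = 4^(4 + 1) + 1; sub 5 for 4: 5^(5 + 1) + 1; = 15626; G_3 = 15626−1 = 15625

4^(4 + 1) + 1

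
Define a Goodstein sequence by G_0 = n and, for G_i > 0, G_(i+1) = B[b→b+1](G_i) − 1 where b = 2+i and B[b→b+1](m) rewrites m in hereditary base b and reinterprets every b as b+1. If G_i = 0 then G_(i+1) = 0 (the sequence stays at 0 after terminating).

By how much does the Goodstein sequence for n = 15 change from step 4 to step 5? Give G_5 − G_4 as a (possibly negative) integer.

6261751

step 0: 15 = 2^(2 + 1) + 2^2 + 2 + 1; sub 3 for 2: 3^(3 + 1) + 3^3 + 3 + 1; = 112; G_1 = 112−1 = 111
step 1: 111 = 3^(3 + 1) + 3^3 + 3; sub 4 for 3: 4^(4 + 1) + 4^4 + 4; = 1284; G_2 = 1284−1 = 1283
step 2: 1283 = 4^(4 + 1) + 4^4 + 3; sub 5 for 4: 5^(5 + 1) + 5^5 + 3; = 18753; G_3 = 18753−1 = 18752
step 3: 18752 = 5^(5 + 1) + 5^5 + 2; sub 6 for 5: 6^(6 + 1) + 6^6 + 2; = 326594; G_4 = 326594−1 = 326593
step 4: 326593 = 6^(6 + 1) + 6^6 + 1; sub 7 for 6: 7^(7 + 1) + 7^7 + 1; = 6588345; G_5 = 6588345−1 = 6588344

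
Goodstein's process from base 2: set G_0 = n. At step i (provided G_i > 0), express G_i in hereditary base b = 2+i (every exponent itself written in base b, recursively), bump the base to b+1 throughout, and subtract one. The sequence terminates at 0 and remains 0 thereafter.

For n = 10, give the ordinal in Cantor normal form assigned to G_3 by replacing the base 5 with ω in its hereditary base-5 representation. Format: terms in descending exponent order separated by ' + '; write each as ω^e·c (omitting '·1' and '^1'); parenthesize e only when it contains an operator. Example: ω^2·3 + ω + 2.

ω^(ω + 1)

base 2: 10 = 2^(2 + 1) + 2; at 3: 3^(3 + 1) + 3 = 84; next = 83
base 3: 83 = 3^(3 + 1) + 2; at 4: 4^(4 + 1) + 2 = 1026; next = 1025
base 4: 1025 = 4^(4 + 1) + 1; at 5: 5^(5 + 1) + 1 = 15626; next = 15625
base 5: 15625 = 5^(5 + 1); at 6: 6^(6 + 1) = 279936; next = 279935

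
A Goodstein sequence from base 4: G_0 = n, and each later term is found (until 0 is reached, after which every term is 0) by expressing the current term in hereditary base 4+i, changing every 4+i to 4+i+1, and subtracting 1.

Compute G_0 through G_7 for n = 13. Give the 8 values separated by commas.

[0] 13 ≡ 3·4 + 1 (base 4). Lift 5: 16. −1: 15.
[1] 15 ≡ 3·5 (base 5). Lift 6: 18. −1: 17.
[2] 17 ≡ 2·6 + 5 (base 6). Lift 7: 19. −1: 18.
[3] 18 ≡ 2·7 + 4 (base 7). Lift 8: 20. −1: 19.
[4] 19 ≡ 2·8 + 3 (base 8). Lift 9: 21. −1: 20.
[5] 20 ≡ 2·9 + 2 (base 9). Lift 10: 22. −1: 21.
[6] 21 ≡ 2·10 + 1 (base 10). Lift 11: 23. −1: 22.

13, 15, 17, 18, 19, 20, 21, 22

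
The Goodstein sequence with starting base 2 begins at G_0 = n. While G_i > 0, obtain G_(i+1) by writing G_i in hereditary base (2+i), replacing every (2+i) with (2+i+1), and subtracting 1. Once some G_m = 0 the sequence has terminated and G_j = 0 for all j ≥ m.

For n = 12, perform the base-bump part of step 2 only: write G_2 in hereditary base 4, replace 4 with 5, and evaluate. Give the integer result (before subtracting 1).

15686

[0] 12 ≡ 2^(2 + 1) + 2^2 (base 2). Lift 3: 108. −1: 107.
[1] 107 ≡ 3^(3 + 1) + 2·3^2 + 2·3 + 2 (base 3). Lift 4: 1066. −1: 1065.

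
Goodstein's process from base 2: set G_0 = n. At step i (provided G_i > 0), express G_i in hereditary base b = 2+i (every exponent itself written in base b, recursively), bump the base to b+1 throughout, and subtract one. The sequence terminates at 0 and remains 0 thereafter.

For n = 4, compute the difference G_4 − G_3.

23

[0] 4 ≡ 2^2 (base 2). Lift 3: 27. −1: 26.
[1] 26 ≡ 2·3^2 + 2·3 + 2 (base 3). Lift 4: 42. −1: 41.
[2] 41 ≡ 2·4^2 + 2·4 + 1 (base 4). Lift 5: 61. −1: 60.
[3] 60 ≡ 2·5^2 + 2·5 (base 5). Lift 6: 84. −1: 83.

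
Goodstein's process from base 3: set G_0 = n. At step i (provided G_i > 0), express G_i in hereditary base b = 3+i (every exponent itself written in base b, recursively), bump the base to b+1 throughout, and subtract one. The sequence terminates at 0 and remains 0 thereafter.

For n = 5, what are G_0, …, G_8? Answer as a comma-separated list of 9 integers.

G_0 = 5. HB_3(5) = 3 + 2. Bump = 6. G_1 = 5.
G_1 = 5. HB_4(5) = 4 + 1. Bump = 6. G_2 = 5.
G_2 = 5. HB_5(5) = 5. Bump = 6. G_3 = 5.
G_3 = 5. HB_6(5) = 5. Bump = 5. G_4 = 4.
G_4 = 4. HB_7(4) = 4. Bump = 4. G_5 = 3.
G_5 = 3. HB_8(3) = 3. Bump = 3. G_6 = 2.
G_6 = 2. HB_9(2) = 2. Bump = 2. G_7 = 1.
G_7 = 1. HB_10(1) = 1. Bump = 1. G_8 = 0.

5, 5, 5, 5, 4, 3, 2, 1, 0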